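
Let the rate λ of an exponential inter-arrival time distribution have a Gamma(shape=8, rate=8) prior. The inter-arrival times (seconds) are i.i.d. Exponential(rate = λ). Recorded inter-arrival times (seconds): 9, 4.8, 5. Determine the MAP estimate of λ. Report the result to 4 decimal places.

λ̂_MAP = 0.3731

The Exponential(rate=λ) likelihood is ∝ λ^n e^(−λΣtᵢ). Here n = 3 and Σtᵢ = 9 + 4.8 + 5 = 18.8.
Posterior ∝ λ^7e^(−8λ) · λ^3e^(−18.8λ) = λ^10e^(−26.8λ), i.e. Gamma(11, 26.8).
Mode = (a−1)/b = 10/26.8 ≈ 0.3731.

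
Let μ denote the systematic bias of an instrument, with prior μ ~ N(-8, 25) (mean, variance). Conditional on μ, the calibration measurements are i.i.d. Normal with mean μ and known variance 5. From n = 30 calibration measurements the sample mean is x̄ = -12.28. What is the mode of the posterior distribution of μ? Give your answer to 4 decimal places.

n = 30, x̄ = -12.28.
For a Normal prior and Normal likelihood with known variance, the posterior is Normal; its mode equals its mean, the precision-weighted average.
Prior precision 1/σ₀² = 1/25 = 0.04; data precision n/σ² = 30/5 = 6.
μ̂ = (0.04·(-8) + 6·(-12.28)) / (0.04 + 6) = (-74)/6.04 = -1850/151 ≈ -12.2517.

μ̂_MAP = -12.2517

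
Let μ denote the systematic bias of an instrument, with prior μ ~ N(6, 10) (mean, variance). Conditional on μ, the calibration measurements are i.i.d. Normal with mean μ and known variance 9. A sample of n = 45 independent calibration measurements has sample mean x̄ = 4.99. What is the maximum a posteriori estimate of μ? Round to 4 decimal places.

n = 45, x̄ = 4.99.
For a Normal prior and Normal likelihood with known variance, the posterior is Normal; its mode equals its mean, the precision-weighted average.
Prior precision 1/σ₀² = 1/10 = 0.1; data precision n/σ² = 45/9 = 5.
μ̂ = (0.1·6 + 5·4.99) / (0.1 + 5) = 25.55/5.1 = 511/102 ≈ 5.0098.

μ̂_MAP = 5.0098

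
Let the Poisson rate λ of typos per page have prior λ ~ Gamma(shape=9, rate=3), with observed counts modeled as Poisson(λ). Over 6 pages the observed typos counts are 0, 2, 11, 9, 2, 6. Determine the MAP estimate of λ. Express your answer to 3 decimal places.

λ̂_MAP = 4.222

Σxᵢ = 0+2+11+9+2+6 = 30, with n = 6.
Posterior ∝ λ^8e^(−3λ) · λ^30e^(−6λ) = λ^38e^(−9λ), i.e. Gamma(shape=39, rate=9).
The mode of a Gamma(a, b) with a ≥ 1 (shape–rate) is (a−1)/b = 38/9 ≈ 4.222.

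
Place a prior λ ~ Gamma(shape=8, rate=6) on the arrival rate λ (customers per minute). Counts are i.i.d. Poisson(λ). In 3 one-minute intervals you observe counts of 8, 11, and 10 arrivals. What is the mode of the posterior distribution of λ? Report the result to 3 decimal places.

Σxᵢ = 8+11+10 = 29, with n = 3.
Posterior ∝ λ^7e^(−6λ) · λ^29e^(−3λ) = λ^36e^(−9λ), i.e. Gamma(shape=37, rate=9).
The mode of a Gamma(a, b) with a ≥ 1 (shape–rate) is (a−1)/b = 36/9 ≈ 4.000.

λ̂_MAP = 4.000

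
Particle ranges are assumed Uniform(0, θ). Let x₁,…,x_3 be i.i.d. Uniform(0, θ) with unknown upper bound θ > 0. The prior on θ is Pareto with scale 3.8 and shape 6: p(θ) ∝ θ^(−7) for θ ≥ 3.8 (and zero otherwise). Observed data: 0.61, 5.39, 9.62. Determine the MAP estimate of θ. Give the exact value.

The Uniform(0, θ) likelihood is θ^(−n) for θ ≥ max(xᵢ), zero otherwise. Here max(xᵢ) = 9.62.
Posterior ∝ θ^(−7) · θ^(−3) = θ^(−10) on θ ≥ max(3.8, 9.62) = 9.62.
This density is strictly decreasing in θ, so the posterior mode lies at the lower boundary of the support.

θ̂_MAP = 9.62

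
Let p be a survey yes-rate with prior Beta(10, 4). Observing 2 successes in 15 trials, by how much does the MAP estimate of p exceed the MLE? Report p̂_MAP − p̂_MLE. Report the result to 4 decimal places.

Posterior is Beta(12, 17); MAP = (12−1)/(29−2) = 11/27 ≈ 0.40741.
MLE ignores the prior: p̂_MLE = k/n = 2/15 ≈ 0.13333.
Difference = 11/27 − 2/15 = 37/135 ≈ 0.2741.

MAP − MLE = 0.2741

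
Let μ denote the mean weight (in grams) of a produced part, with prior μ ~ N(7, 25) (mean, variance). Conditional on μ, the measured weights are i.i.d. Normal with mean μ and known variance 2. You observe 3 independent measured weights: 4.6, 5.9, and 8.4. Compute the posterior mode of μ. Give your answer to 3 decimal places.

μ̂_MAP = 6.318

n = 3; x̄ = (4.6 + 5.9 + 8.4)/3 = 18.9/3 = 6.3.
For a Normal prior and Normal likelihood with known variance, the posterior is Normal; its mode equals its mean, the precision-weighted average.
Prior precision 1/σ₀² = 1/25 = 0.04; data precision n/σ² = 3/2 = 1.5.
μ̂ = (0.04·7 + 1.5·6.3) / (0.04 + 1.5) = 9.73/1.54 = 139/22 ≈ 6.318.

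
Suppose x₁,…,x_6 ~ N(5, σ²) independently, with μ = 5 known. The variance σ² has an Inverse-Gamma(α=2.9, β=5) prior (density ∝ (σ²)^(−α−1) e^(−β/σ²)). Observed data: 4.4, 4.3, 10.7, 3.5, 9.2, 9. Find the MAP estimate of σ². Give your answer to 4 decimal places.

σ̂²_MAP = 5.7413

Sum of squared deviations about the known mean: SS = (4.4−5)² + (4.3−5)² + (10.7−5)² + (3.5−5)² + (9.2−5)² + (9−5)² = 69.23.
The Normal likelihood contributes (σ²)^(−n/2) exp(−SS/(2σ²)), so the posterior is Inverse-Gamma(α + n/2, β + SS/2) = Inverse-Gamma(5.9, 39.615).
The mode of Inverse-Gamma(a, b) is b/(a+1) = 39.615/6.9 ≈ 5.7413.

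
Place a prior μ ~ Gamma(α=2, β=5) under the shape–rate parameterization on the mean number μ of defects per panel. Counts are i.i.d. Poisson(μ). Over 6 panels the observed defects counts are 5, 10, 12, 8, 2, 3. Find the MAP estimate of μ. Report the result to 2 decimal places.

μ̂_MAP = 3.73

Σxᵢ = 5+10+12+8+2+3 = 40, with n = 6.
Posterior ∝ μe^(−5μ) · μ^40e^(−6μ) = μ^41e^(−11μ), i.e. Gamma(shape=42, rate=11).
The mode of a Gamma(a, b) with a ≥ 1 (shape–rate) is (a−1)/b = 41/11 ≈ 3.73.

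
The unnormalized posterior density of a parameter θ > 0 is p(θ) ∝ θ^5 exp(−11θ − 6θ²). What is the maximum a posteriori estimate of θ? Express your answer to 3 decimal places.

ℓ'(θ) = 5/θ − 11 − 12θ. Setting this to zero and multiplying by θ: 12θ² + 11θ − 5 = 0.
θ = (−11 + √(11² + 4·12·5)) / (2·12) = (−11 + √361) / 24 = (−11 + 19)/24 = 1/3.
ℓ''(θ) = −5/θ² − 12 < 0, confirming a maximum.

θ̂_MAP = 0.333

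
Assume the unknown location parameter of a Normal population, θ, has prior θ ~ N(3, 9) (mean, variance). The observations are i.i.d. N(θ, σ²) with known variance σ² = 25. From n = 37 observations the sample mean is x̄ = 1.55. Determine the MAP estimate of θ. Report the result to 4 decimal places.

n = 37, x̄ = 1.55.
For a Normal prior and Normal likelihood with known variance, the posterior is Normal; its mode equals its mean, the precision-weighted average.
Prior precision 1/σ₀² = 1/9; data precision n/σ² = 37/25 = 1.48.
θ̂ = ((1/9)·3 + 1.48·1.55) / (1/9 + 1.48) = (3941/1500)/(358/225) = 11823/7160 ≈ 1.6513.

θ̂_MAP = 1.6513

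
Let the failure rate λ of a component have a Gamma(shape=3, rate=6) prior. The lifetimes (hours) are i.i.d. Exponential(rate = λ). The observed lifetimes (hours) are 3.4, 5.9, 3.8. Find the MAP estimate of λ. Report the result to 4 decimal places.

λ̂_MAP = 0.2618

The Exponential(rate=λ) likelihood is ∝ λ^n e^(−λΣtᵢ). Here n = 3 and Σtᵢ = 3.4 + 5.9 + 3.8 = 13.1.
Posterior ∝ λ^2e^(−6λ) · λ^3e^(−13.1λ) = λ^5e^(−19.1λ), i.e. Gamma(6, 19.1).
Mode = (a−1)/b = 5/19.1 ≈ 0.2618.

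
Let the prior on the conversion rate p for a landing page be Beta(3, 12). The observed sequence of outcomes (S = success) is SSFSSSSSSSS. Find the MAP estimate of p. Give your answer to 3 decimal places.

p̂_MAP = 0.500

Prior: Beta(3, 12).
Data: 10 successes in 11 trials (from the sequence). The binomial likelihood contributes p^10(1−p)^1, so the posterior is Beta(3+10, 12+1) = Beta(13, 13).
For Beta(a, b) with a, b > 1 the mode is (a−1)/(a+b−2) = 12/24 ≈ 0.500.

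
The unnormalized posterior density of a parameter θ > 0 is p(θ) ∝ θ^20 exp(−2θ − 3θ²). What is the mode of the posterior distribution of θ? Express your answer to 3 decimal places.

θ̂_MAP = 1.667

ℓ'(θ) = 20/θ − 2 − 6θ. Setting this to zero and multiplying by θ: 6θ² + 2θ − 20 = 0.
θ = (−2 + √(2² + 4·6·20)) / (2·6) = (−2 + √484) / 12 = (−2 + 22)/12 = 5/3.
ℓ''(θ) = −20/θ² − 6 < 0, confirming a maximum.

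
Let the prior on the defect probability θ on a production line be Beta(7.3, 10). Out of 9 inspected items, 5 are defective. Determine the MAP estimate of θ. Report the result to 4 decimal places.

θ̂_MAP = 0.4650

Prior: Beta(7.3, 10).
Data: 5 successes in 9 trials. The binomial likelihood contributes θ^5(1−θ)^4, so the posterior is Beta(7.3+5, 10+4) = Beta(12.3, 14).
For Beta(a, b) with a, b > 1 the mode is (a−1)/(a+b−2) = 11.3/24.3 ≈ 0.4650.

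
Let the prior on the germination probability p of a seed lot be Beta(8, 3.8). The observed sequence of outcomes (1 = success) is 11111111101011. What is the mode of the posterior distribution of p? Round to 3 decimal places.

p̂_MAP = 0.798

Prior: Beta(8, 3.8).
Data: 12 successes in 14 trials (from the sequence). The binomial likelihood contributes p^12(1−p)^2, so the posterior is Beta(8+12, 3.8+2) = Beta(20, 5.8).
For Beta(a, b) with a, b > 1 the mode is (a−1)/(a+b−2) = 19/23.8 ≈ 0.798.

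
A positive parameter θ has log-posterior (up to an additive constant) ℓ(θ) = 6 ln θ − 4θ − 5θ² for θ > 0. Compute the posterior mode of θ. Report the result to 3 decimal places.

ℓ'(θ) = 6/θ − 4 − 10θ. Setting this to zero and multiplying by θ: 10θ² + 4θ − 6 = 0.
θ = (−4 + √(4² + 4·10·6)) / (2·10) = (−4 + √256) / 20 = (−4 + 16)/20 = 3/5.
ℓ''(θ) = −6/θ² − 10 < 0, confirming a maximum.

θ̂_MAP = 0.600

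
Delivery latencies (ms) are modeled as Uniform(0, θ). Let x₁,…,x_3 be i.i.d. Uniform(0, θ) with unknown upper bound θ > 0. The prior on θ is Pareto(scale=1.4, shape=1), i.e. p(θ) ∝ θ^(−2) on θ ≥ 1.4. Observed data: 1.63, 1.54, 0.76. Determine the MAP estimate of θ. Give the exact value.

θ̂_MAP = 1.63

The Uniform(0, θ) likelihood is θ^(−n) for θ ≥ max(xᵢ), zero otherwise. Here max(xᵢ) = 1.63.
Posterior ∝ θ^(−2) · θ^(−3) = θ^(−5) on θ ≥ max(1.4, 1.63) = 1.63.
This density is strictly decreasing in θ, so the posterior mode lies at the lower boundary of the support.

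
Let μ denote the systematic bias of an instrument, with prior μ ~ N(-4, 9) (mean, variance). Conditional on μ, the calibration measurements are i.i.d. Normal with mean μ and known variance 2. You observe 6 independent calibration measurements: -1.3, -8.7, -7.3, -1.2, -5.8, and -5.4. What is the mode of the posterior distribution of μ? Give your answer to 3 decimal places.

n = 6; x̄ = ((-1.3) + (-8.7) + (-7.3) + (-1.2) + (-5.8) + (-5.4))/6 = -29.7/6 = -4.95.
For a Normal prior and Normal likelihood with known variance, the posterior is Normal; its mode equals its mean, the precision-weighted average.
Prior precision 1/σ₀² = 1/9; data precision n/σ² = 6/2 = 3.
μ̂ = ((1/9)·(-4) + 3·(-4.95)) / (1/9 + 3) = (-2753/180)/(28/9) = -2753/560 ≈ -4.916.

μ̂_MAP = -4.916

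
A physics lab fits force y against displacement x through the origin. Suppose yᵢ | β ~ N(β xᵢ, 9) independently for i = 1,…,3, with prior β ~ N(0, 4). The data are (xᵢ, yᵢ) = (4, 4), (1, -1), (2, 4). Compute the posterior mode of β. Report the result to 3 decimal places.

β̂_MAP = 0.989

log p(β | y) = −Σ(yᵢ − βxᵢ)²/(2·9) − β²/(2·4) + const.
Setting the derivative to zero: Σxᵢ(yᵢ − βxᵢ)/9 − β/4 = 0, so β = Σxᵢyᵢ / (Σxᵢ² + σ²/τ²).
Σxᵢyᵢ = 4·4 + 1·(-1) + 2·4 = 23; Σxᵢ² = 21; σ²/τ² = 2.25.
β̂_MAP = 23 / (21 + 2.25) = 23/23.25 ≈ 0.989.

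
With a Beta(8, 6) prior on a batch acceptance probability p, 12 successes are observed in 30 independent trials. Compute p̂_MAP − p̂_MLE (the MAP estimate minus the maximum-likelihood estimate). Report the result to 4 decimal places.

MAP − MLE = 0.0524

Posterior is Beta(20, 24); MAP = (20−1)/(44−2) = 19/42 ≈ 0.45238.
MLE ignores the prior: p̂_MLE = k/n = 12/30 ≈ 0.40000.
Difference = 19/42 − 12/30 = 11/210 ≈ 0.0524.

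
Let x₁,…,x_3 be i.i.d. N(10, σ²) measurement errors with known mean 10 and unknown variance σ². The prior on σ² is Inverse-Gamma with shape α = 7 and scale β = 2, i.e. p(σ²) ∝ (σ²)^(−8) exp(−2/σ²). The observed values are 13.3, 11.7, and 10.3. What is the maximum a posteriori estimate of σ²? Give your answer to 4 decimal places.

Sum of squared deviations about the known mean: SS = (13.3−10)² + (11.7−10)² + (10.3−10)² = 13.87.
The Normal likelihood contributes (σ²)^(−n/2) exp(−SS/(2σ²)), so the posterior is Inverse-Gamma(α + n/2, β + SS/2) = Inverse-Gamma(8.5, 8.935).
The mode of Inverse-Gamma(a, b) is b/(a+1) = 8.935/9.5 ≈ 0.9405.

σ̂²_MAP = 0.9405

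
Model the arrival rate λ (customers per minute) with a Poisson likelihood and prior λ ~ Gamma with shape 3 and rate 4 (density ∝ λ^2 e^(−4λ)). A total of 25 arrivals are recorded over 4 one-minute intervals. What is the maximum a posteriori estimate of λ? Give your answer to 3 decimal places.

Σxᵢ = 25, n = 4.
Posterior ∝ λ^2e^(−4λ) · λ^25e^(−4λ) = λ^27e^(−8λ), i.e. Gamma(shape=28, rate=8).
The mode of a Gamma(a, b) with a ≥ 1 (shape–rate) is (a−1)/b = 27/8 ≈ 3.375.

λ̂_MAP = 3.375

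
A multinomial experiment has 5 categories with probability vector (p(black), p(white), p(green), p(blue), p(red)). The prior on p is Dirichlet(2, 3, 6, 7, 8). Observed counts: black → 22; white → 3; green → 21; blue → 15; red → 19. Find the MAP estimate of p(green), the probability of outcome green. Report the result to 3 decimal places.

The posterior is Dirichlet(αᵢ + nᵢ) = Dirichlet(24, 6, 27, 22, 27).
For a Dirichlet(a₁,…,a_K) with all aᵢ > 1, the mode has j-th component (aⱼ − 1)/(Σaᵢ − K).
Here Σaᵢ = 106 and K = 5, so p(green) = (27 − 1)/(106 − 5) = 26/101 ≈ 0.257.

MAP estimate of p(green) = 0.257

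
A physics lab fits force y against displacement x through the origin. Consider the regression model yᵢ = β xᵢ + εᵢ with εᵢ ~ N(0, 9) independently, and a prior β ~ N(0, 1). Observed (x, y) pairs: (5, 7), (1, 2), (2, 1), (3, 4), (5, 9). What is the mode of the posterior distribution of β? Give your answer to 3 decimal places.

log p(β | y) = −Σ(yᵢ − βxᵢ)²/(2·9) − β²/(2·1) + const.
Setting the derivative to zero: Σxᵢ(yᵢ − βxᵢ)/9 − β/1 = 0, so β = Σxᵢyᵢ / (Σxᵢ² + σ²/τ²).
Σxᵢyᵢ = 5·7 + 1·2 + 2·1 + 3·4 + 5·9 = 96; Σxᵢ² = 64; σ²/τ² = 9.
β̂_MAP = 96 / (64 + 9) = 96/73 ≈ 1.315.

β̂_MAP = 1.315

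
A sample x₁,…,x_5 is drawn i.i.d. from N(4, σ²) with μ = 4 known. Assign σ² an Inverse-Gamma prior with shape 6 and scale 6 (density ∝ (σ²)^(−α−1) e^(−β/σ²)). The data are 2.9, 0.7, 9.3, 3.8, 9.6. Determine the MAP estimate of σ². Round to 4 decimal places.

σ̂²_MAP = 4.3995

Sum of squared deviations about the known mean: SS = (2.9−4)² + (0.7−4)² + (9.3−4)² + (3.8−4)² + (9.6−4)² = 71.59.
The Normal likelihood contributes (σ²)^(−n/2) exp(−SS/(2σ²)), so the posterior is Inverse-Gamma(α + n/2, β + SS/2) = Inverse-Gamma(8.5, 41.795).
The mode of Inverse-Gamma(a, b) is b/(a+1) = 41.795/9.5 ≈ 4.3995.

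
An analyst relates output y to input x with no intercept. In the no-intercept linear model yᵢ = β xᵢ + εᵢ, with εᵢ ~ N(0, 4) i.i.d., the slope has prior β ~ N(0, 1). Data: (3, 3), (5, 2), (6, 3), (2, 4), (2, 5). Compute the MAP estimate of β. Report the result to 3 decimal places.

log p(β | y) = −Σ(yᵢ − βxᵢ)²/(2·4) − β²/(2·1) + const.
Setting the derivative to zero: Σxᵢ(yᵢ − βxᵢ)/4 − β/1 = 0, so β = Σxᵢyᵢ / (Σxᵢ² + σ²/τ²).
Σxᵢyᵢ = 3·3 + 5·2 + 6·3 + 2·4 + 2·5 = 55; Σxᵢ² = 78; σ²/τ² = 4.
β̂_MAP = 55 / (78 + 4) = 55/82 ≈ 0.671.

β̂_MAP = 0.671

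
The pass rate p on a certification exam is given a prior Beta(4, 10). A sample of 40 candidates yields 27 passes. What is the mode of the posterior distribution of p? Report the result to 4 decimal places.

Prior: Beta(4, 10).
Data: 27 successes in 40 trials. The binomial likelihood contributes p^27(1−p)^13, so the posterior is Beta(4+27, 10+13) = Beta(31, 23).
For Beta(a, b) with a, b > 1 the mode is (a−1)/(a+b−2) = 30/52 ≈ 0.5769.

p̂_MAP = 0.5769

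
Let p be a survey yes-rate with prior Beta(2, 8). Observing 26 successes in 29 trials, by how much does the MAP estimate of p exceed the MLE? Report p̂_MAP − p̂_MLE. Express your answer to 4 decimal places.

Posterior is Beta(28, 11); MAP = (28−1)/(39−2) = 27/37 ≈ 0.72973.
MLE ignores the prior: p̂_MLE = k/n = 26/29 ≈ 0.89655.
Difference = 27/37 − 26/29 = -179/1073 ≈ -0.1668.

MAP − MLE = -0.1668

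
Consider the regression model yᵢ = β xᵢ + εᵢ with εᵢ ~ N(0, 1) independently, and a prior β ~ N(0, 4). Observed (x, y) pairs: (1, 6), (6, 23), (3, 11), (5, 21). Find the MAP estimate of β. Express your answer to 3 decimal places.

β̂_MAP = 3.958

log p(β | y) = −Σ(yᵢ − βxᵢ)²/(2·1) − β²/(2·4) + const.
Setting the derivative to zero: Σxᵢ(yᵢ − βxᵢ)/1 − β/4 = 0, so β = Σxᵢyᵢ / (Σxᵢ² + σ²/τ²).
Σxᵢyᵢ = 1·6 + 6·23 + 3·11 + 5·21 = 282; Σxᵢ² = 71; σ²/τ² = 0.25.
β̂_MAP = 282 / (71 + 0.25) = 282/71.25 ≈ 3.958.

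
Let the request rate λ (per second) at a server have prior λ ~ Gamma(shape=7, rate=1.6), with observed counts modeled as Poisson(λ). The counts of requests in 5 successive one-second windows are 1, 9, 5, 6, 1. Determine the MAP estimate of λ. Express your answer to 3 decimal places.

λ̂_MAP = 4.242

Σxᵢ = 1+9+5+6+1 = 22, with n = 5.
Posterior ∝ λ^6e^(−1.6λ) · λ^22e^(−5λ) = λ^28e^(−6.6λ), i.e. Gamma(shape=29, rate=6.6).
The mode of a Gamma(a, b) with a ≥ 1 (shape–rate) is (a−1)/b = 28/6.6 ≈ 4.242.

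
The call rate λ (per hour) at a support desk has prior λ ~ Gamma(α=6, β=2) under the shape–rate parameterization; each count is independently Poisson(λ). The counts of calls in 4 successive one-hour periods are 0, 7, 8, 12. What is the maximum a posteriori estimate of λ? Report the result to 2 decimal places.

λ̂_MAP = 5.33

Σxᵢ = 0+7+8+12 = 27, with n = 4.
Posterior ∝ λ^5e^(−2λ) · λ^27e^(−4λ) = λ^32e^(−6λ), i.e. Gamma(shape=33, rate=6).
The mode of a Gamma(a, b) with a ≥ 1 (shape–rate) is (a−1)/b = 32/6 ≈ 5.33.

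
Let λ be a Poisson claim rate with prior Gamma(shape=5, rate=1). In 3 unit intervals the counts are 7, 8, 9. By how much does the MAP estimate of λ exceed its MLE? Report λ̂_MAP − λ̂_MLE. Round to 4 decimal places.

MAP − MLE = -1.0000

Σxᵢ = 24. Posterior is Gamma(29, 4); MAP = (29−1)/4 = 28/4 ≈ 7.00000.
MLE = x̄ = 24/3 ≈ 8.00000.
Difference = 28/4 − 24/3 = -1 ≈ -1.0000.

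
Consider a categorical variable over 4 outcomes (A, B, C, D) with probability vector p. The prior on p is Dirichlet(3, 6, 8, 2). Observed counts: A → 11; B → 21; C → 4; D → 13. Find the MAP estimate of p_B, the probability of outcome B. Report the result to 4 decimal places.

The posterior is Dirichlet(αᵢ + nᵢ) = Dirichlet(14, 27, 12, 15).
For a Dirichlet(a₁,…,a_K) with all aᵢ > 1, the mode has j-th component (aⱼ − 1)/(Σaᵢ − K).
Here Σaᵢ = 68 and K = 4, so p_B = (27 − 1)/(68 − 4) = 26/64 ≈ 0.4063.

MAP estimate of p_B = 0.4063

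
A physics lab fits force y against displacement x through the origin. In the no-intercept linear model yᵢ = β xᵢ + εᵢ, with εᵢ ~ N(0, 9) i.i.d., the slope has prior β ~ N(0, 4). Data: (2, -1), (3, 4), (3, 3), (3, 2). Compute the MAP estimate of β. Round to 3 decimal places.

β̂_MAP = 0.752

log p(β | y) = −Σ(yᵢ − βxᵢ)²/(2·9) − β²/(2·4) + const.
Setting the derivative to zero: Σxᵢ(yᵢ − βxᵢ)/9 − β/4 = 0, so β = Σxᵢyᵢ / (Σxᵢ² + σ²/τ²).
Σxᵢyᵢ = 2·(-1) + 3·4 + 3·3 + 3·2 = 25; Σxᵢ² = 31; σ²/τ² = 2.25.
β̂_MAP = 25 / (31 + 2.25) = 25/33.25 ≈ 0.752.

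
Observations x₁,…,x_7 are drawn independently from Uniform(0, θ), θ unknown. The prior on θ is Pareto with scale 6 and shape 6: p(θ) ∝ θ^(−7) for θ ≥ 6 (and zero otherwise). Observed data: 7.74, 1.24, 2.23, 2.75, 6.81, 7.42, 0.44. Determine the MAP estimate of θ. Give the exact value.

The Uniform(0, θ) likelihood is θ^(−n) for θ ≥ max(xᵢ), zero otherwise. Here max(xᵢ) = 7.74.
Posterior ∝ θ^(−7) · θ^(−7) = θ^(−14) on θ ≥ max(6, 7.74) = 7.74.
This density is strictly decreasing in θ, so the posterior mode lies at the lower boundary of the support.

θ̂_MAP = 7.74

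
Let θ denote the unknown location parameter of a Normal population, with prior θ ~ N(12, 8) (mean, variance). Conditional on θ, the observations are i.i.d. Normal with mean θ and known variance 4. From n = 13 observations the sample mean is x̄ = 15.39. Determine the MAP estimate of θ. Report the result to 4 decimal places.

θ̂_MAP = 15.2644

n = 13, x̄ = 15.39.
For a Normal prior and Normal likelihood with known variance, the posterior is Normal; its mode equals its mean, the precision-weighted average.
Prior precision 1/σ₀² = 1/8 = 0.125; data precision n/σ² = 13/4 = 3.25.
θ̂ = (0.125·12 + 3.25·15.39) / (0.125 + 3.25) = 51.5175/3.375 = 6869/450 ≈ 15.2644.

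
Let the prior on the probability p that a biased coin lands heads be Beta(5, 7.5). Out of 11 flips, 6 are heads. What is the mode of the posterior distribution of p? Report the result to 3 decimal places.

Prior: Beta(5, 7.5).
Data: 6 successes in 11 trials. The binomial likelihood contributes p^6(1−p)^5, so the posterior is Beta(5+6, 7.5+5) = Beta(11, 12.5).
For Beta(a, b) with a, b > 1 the mode is (a−1)/(a+b−2) = 10/21.5 ≈ 0.465.

p̂_MAP = 0.465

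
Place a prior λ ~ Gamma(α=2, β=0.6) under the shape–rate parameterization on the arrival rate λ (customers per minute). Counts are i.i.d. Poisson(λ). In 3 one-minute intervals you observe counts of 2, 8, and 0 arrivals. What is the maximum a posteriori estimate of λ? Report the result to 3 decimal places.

λ̂_MAP = 3.056

Σxᵢ = 2+8+0 = 10, with n = 3.
Posterior ∝ λe^(−0.6λ) · λ^10e^(−3λ) = λ^11e^(−3.6λ), i.e. Gamma(shape=12, rate=3.6).
The mode of a Gamma(a, b) with a ≥ 1 (shape–rate) is (a−1)/b = 11/3.6 ≈ 3.056.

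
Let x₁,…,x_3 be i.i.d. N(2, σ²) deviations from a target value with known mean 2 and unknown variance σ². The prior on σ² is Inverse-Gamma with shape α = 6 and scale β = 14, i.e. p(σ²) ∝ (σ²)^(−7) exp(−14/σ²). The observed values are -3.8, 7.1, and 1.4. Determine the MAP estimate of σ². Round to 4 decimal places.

σ̂²_MAP = 5.1771

Sum of squared deviations about the known mean: SS = (-3.8−2)² + (7.1−2)² + (1.4−2)² = 60.01.
The Normal likelihood contributes (σ²)^(−n/2) exp(−SS/(2σ²)), so the posterior is Inverse-Gamma(α + n/2, β + SS/2) = Inverse-Gamma(7.5, 44.005).
The mode of Inverse-Gamma(a, b) is b/(a+1) = 44.005/8.5 ≈ 5.1771.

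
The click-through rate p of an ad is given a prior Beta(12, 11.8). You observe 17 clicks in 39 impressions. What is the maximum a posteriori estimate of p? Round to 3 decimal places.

Prior: Beta(12, 11.8).
Data: 17 successes in 39 trials. The binomial likelihood contributes p^17(1−p)^22, so the posterior is Beta(12+17, 11.8+22) = Beta(29, 33.8).
For Beta(a, b) with a, b > 1 the mode is (a−1)/(a+b−2) = 28/60.8 ≈ 0.461.

p̂_MAP = 0.461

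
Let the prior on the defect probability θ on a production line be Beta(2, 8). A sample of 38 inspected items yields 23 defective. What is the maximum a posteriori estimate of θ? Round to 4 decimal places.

θ̂_MAP = 0.5217

Prior: Beta(2, 8).
Data: 23 successes in 38 trials. The binomial likelihood contributes θ^23(1−θ)^15, so the posterior is Beta(2+23, 8+15) = Beta(25, 23).
For Beta(a, b) with a, b > 1 the mode is (a−1)/(a+b−2) = 24/46 ≈ 0.5217.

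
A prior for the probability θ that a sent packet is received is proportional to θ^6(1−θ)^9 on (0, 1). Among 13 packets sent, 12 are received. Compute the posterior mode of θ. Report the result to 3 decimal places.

θ̂_MAP = 0.643

The prior density ∝ θ^6(1−θ)^9 is the kernel of Beta(7, 10).
Data: 12 successes in 13 trials. The binomial likelihood contributes θ^12(1−θ)^1, so the posterior is Beta(7+12, 10+1) = Beta(19, 11).
For Beta(a, b) with a, b > 1 the mode is (a−1)/(a+b−2) = 18/28 ≈ 0.643.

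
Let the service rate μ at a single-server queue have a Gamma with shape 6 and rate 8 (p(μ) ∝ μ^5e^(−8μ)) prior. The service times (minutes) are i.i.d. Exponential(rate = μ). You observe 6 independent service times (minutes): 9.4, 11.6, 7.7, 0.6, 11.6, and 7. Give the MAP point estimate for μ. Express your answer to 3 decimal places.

μ̂_MAP = 0.197

The Exponential(rate=μ) likelihood is ∝ μ^n e^(−μΣtᵢ). Here n = 6 and Σtᵢ = 9.4 + 11.6 + 7.7 + 0.6 + 11.6 + 7 = 47.9.
Posterior ∝ μ^5e^(−8μ) · μ^6e^(−47.9μ) = μ^11e^(−55.9μ), i.e. Gamma(12, 55.9).
Mode = (a−1)/b = 11/55.9 ≈ 0.197.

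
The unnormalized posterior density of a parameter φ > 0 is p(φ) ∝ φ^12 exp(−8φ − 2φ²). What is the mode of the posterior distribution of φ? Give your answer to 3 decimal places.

ℓ'(φ) = 12/φ − 8 − 4φ. Setting this to zero and multiplying by φ: 4φ² + 8φ − 12 = 0.
φ = (−8 + √(8² + 4·4·12)) / (2·4) = (−8 + √256) / 8 = (−8 + 16)/8 = 1.
ℓ''(φ) = −12/φ² − 4 < 0, confirming a maximum.

φ̂_MAP = 1.000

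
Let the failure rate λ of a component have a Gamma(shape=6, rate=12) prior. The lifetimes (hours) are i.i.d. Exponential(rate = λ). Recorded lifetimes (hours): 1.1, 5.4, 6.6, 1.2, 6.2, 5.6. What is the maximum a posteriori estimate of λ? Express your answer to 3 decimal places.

λ̂_MAP = 0.289

The Exponential(rate=λ) likelihood is ∝ λ^n e^(−λΣtᵢ). Here n = 6 and Σtᵢ = 1.1 + 5.4 + 6.6 + 1.2 + 6.2 + 5.6 = 26.1.
Posterior ∝ λ^5e^(−12λ) · λ^6e^(−26.1λ) = λ^11e^(−38.1λ), i.e. Gamma(12, 38.1).
Mode = (a−1)/b = 11/38.1 ≈ 0.289.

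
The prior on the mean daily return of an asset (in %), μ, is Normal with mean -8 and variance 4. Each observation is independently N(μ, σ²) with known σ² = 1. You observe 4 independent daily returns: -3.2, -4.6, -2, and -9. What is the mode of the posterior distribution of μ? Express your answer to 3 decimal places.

μ̂_MAP = -4.894

n = 4; x̄ = ((-3.2) + (-4.6) + (-2) + (-9))/4 = -18.8/4 = -4.7.
For a Normal prior and Normal likelihood with known variance, the posterior is Normal; its mode equals its mean, the precision-weighted average.
Prior precision 1/σ₀² = 1/4 = 0.25; data precision n/σ² = 4/1 = 4.
μ̂ = (0.25·(-8) + 4·(-4.7)) / (0.25 + 4) = (-20.8)/4.25 = -416/85 ≈ -4.894.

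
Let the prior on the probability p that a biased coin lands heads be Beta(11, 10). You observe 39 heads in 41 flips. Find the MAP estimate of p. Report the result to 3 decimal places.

Prior: Beta(11, 10).
Data: 39 successes in 41 trials. The binomial likelihood contributes p^39(1−p)^2, so the posterior is Beta(11+39, 10+2) = Beta(50, 12).
For Beta(a, b) with a, b > 1 the mode is (a−1)/(a+b−2) = 49/60 ≈ 0.817.

p̂_MAP = 0.817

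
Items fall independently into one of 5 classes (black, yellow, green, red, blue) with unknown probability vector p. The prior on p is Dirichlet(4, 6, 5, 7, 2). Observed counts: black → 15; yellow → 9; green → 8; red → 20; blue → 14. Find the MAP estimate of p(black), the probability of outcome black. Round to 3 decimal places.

MAP estimate of p(black) = 0.212

The posterior is Dirichlet(αᵢ + nᵢ) = Dirichlet(19, 15, 13, 27, 16).
For a Dirichlet(a₁,…,a_K) with all aᵢ > 1, the mode has j-th component (aⱼ − 1)/(Σaᵢ − K).
Here Σaᵢ = 90 and K = 5, so p(black) = (19 − 1)/(90 − 5) = 18/85 ≈ 0.212.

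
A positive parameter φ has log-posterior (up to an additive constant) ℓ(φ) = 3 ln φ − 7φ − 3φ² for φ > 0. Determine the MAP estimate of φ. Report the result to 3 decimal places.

φ̂_MAP = 0.333

ℓ'(φ) = 3/φ − 7 − 6φ. Setting this to zero and multiplying by φ: 6φ² + 7φ − 3 = 0.
φ = (−7 + √(7² + 4·6·3)) / (2·6) = (−7 + √121) / 12 = (−7 + 11)/12 = 1/3.
ℓ''(φ) = −3/φ² − 6 < 0, confirming a maximum.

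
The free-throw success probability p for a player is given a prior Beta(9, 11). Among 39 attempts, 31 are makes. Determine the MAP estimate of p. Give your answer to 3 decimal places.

p̂_MAP = 0.684

Prior: Beta(9, 11).
Data: 31 successes in 39 trials. The binomial likelihood contributes p^31(1−p)^8, so the posterior is Beta(9+31, 11+8) = Beta(40, 19).
For Beta(a, b) with a, b > 1 the mode is (a−1)/(a+b−2) = 39/57 ≈ 0.684.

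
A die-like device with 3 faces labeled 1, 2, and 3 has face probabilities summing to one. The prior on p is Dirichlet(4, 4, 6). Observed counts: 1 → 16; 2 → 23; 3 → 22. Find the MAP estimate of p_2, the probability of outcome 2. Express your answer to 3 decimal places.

MAP estimate: 0.361

The posterior is Dirichlet(αᵢ + nᵢ) = Dirichlet(20, 27, 28).
For a Dirichlet(a₁,…,a_K) with all aᵢ > 1, the mode has j-th component (aⱼ − 1)/(Σaᵢ − K).
Here Σaᵢ = 75 and K = 3, so p_2 = (27 − 1)/(75 − 3) = 26/72 ≈ 0.361.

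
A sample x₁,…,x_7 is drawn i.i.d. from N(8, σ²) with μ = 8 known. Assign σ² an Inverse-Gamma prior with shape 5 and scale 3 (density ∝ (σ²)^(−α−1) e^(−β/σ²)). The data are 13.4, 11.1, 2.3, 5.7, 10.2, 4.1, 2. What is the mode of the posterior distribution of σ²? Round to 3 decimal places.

Sum of squared deviations about the known mean: SS = (13.4−8)² + (11.1−8)² + (2.3−8)² + (5.7−8)² + (10.2−8)² + (4.1−8)² + (2−8)² = 132.6.
The Normal likelihood contributes (σ²)^(−n/2) exp(−SS/(2σ²)), so the posterior is Inverse-Gamma(α + n/2, β + SS/2) = Inverse-Gamma(8.5, 69.3).
The mode of Inverse-Gamma(a, b) is b/(a+1) = 69.3/9.5 ≈ 7.295.

σ̂²_MAP = 7.295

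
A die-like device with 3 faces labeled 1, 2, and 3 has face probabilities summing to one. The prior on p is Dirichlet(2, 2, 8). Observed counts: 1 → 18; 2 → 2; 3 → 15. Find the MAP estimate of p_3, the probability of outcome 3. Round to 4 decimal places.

MAP estimate: 0.5000

The posterior is Dirichlet(αᵢ + nᵢ) = Dirichlet(20, 4, 23).
For a Dirichlet(a₁,…,a_K) with all aᵢ > 1, the mode has j-th component (aⱼ − 1)/(Σaᵢ − K).
Here Σaᵢ = 47 and K = 3, so p_3 = (23 − 1)/(47 − 3) = 22/44 ≈ 0.5000.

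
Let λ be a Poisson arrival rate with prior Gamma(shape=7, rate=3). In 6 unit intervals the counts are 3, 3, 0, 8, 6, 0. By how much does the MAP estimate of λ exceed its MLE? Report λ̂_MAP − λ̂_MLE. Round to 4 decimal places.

Σxᵢ = 20. Posterior is Gamma(27, 9); MAP = (27−1)/9 = 26/9 ≈ 2.88889.
MLE = x̄ = 20/6 ≈ 3.33333.
Difference = 26/9 − 20/6 = -4/9 ≈ -0.4444.

MAP − MLE = -0.4444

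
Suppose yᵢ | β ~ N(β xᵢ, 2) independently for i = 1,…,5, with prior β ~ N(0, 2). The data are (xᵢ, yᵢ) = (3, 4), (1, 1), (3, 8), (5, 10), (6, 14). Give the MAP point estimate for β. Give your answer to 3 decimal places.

log p(β | y) = −Σ(yᵢ − βxᵢ)²/(2·2) − β²/(2·2) + const.
Setting the derivative to zero: Σxᵢ(yᵢ − βxᵢ)/2 − β/2 = 0, so β = Σxᵢyᵢ / (Σxᵢ² + σ²/τ²).
Σxᵢyᵢ = 3·4 + 1·1 + 3·8 + 5·10 + 6·14 = 171; Σxᵢ² = 80; σ²/τ² = 1.
β̂_MAP = 171 / (80 + 1) = 171/81 ≈ 2.111.

β̂_MAP = 2.111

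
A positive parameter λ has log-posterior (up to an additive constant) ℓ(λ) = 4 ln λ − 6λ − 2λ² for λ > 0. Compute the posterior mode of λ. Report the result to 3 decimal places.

ℓ'(λ) = 4/λ − 6 − 4λ. Setting this to zero and multiplying by λ: 4λ² + 6λ − 4 = 0.
λ = (−6 + √(6² + 4·4·4)) / (2·4) = (−6 + √100) / 8 = (−6 + 10)/8 = 1/2.
ℓ''(λ) = −4/λ² − 4 < 0, confirming a maximum.

λ̂_MAP = 0.500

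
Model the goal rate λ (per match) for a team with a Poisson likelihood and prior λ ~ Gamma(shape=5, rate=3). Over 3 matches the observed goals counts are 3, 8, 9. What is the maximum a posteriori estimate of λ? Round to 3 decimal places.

Σxᵢ = 3+8+9 = 20, with n = 3.
Posterior ∝ λ^4e^(−3λ) · λ^20e^(−3λ) = λ^24e^(−6λ), i.e. Gamma(shape=25, rate=6).
The mode of a Gamma(a, b) with a ≥ 1 (shape–rate) is (a−1)/b = 24/6 ≈ 4.000.

λ̂_MAP = 4.000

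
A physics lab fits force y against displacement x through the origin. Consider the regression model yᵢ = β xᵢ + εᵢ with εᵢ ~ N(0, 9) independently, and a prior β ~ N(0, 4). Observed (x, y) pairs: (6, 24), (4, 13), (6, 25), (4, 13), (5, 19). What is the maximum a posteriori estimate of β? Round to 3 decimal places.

log p(β | y) = −Σ(yᵢ − βxᵢ)²/(2·9) − β²/(2·4) + const.
Setting the derivative to zero: Σxᵢ(yᵢ − βxᵢ)/9 − β/4 = 0, so β = Σxᵢyᵢ / (Σxᵢ² + σ²/τ²).
Σxᵢyᵢ = 6·24 + 4·13 + 6·25 + 4·13 + 5·19 = 493; Σxᵢ² = 129; σ²/τ² = 2.25.
β̂_MAP = 493 / (129 + 2.25) = 493/131.25 ≈ 3.756.

β̂_MAP = 3.756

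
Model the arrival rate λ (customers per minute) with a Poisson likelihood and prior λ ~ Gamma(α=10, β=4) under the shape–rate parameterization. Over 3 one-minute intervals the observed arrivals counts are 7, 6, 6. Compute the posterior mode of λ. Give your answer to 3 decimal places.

Σxᵢ = 7+6+6 = 19, with n = 3.
Posterior ∝ λ^9e^(−4λ) · λ^19e^(−3λ) = λ^28e^(−7λ), i.e. Gamma(shape=29, rate=7).
The mode of a Gamma(a, b) with a ≥ 1 (shape–rate) is (a−1)/b = 28/7 ≈ 4.000.

λ̂_MAP = 4.000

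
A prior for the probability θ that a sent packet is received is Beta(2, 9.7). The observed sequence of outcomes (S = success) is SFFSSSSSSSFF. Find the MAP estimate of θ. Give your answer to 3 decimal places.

θ̂_MAP = 0.415

Prior: Beta(2, 9.7).
Data: 8 successes in 12 trials (from the sequence). The binomial likelihood contributes θ^8(1−θ)^4, so the posterior is Beta(2+8, 9.7+4) = Beta(10, 13.7).
For Beta(a, b) with a, b > 1 the mode is (a−1)/(a+b−2) = 9/21.7 ≈ 0.415.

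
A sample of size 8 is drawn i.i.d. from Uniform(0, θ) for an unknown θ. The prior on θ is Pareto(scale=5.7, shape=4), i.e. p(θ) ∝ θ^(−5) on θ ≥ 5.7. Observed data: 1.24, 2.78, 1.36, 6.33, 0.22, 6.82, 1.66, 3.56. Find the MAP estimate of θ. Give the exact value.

θ̂_MAP = 6.82

The Uniform(0, θ) likelihood is θ^(−n) for θ ≥ max(xᵢ), zero otherwise. Here max(xᵢ) = 6.82.
Posterior ∝ θ^(−5) · θ^(−8) = θ^(−13) on θ ≥ max(5.7, 6.82) = 6.82.
This density is strictly decreasing in θ, so the posterior mode lies at the lower boundary of the support.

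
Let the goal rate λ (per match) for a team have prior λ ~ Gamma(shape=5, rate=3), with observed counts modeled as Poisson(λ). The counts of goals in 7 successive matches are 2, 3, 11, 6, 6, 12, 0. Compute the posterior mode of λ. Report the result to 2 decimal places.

Σxᵢ = 2+3+11+6+6+12+0 = 40, with n = 7.
Posterior ∝ λ^4e^(−3λ) · λ^40e^(−7λ) = λ^44e^(−10λ), i.e. Gamma(shape=45, rate=10).
The mode of a Gamma(a, b) with a ≥ 1 (shape–rate) is (a−1)/b = 44/10 ≈ 4.40.

λ̂_MAP = 4.40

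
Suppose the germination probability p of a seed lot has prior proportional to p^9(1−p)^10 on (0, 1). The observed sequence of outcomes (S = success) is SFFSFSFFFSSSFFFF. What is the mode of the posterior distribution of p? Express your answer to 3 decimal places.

p̂_MAP = 0.429

The prior density ∝ p^9(1−p)^10 is the kernel of Beta(10, 11).
Data: 6 successes in 16 trials (from the sequence). The binomial likelihood contributes p^6(1−p)^10, so the posterior is Beta(10+6, 11+10) = Beta(16, 21).
For Beta(a, b) with a, b > 1 the mode is (a−1)/(a+b−2) = 15/35 ≈ 0.429.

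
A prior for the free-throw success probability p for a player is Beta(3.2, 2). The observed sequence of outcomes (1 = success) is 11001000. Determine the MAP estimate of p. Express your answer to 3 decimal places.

Prior: Beta(3.2, 2).
Data: 3 successes in 8 trials (from the sequence). The binomial likelihood contributes p^3(1−p)^5, so the posterior is Beta(3.2+3, 2+5) = Beta(6.2, 7).
For Beta(a, b) with a, b > 1 the mode is (a−1)/(a+b−2) = 5.2/11.2 ≈ 0.464.

p̂_MAP = 0.464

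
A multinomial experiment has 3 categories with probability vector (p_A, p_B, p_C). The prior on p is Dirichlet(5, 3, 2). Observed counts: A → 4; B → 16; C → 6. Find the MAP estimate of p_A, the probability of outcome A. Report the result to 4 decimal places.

The posterior is Dirichlet(αᵢ + nᵢ) = Dirichlet(9, 19, 8).
For a Dirichlet(a₁,…,a_K) with all aᵢ > 1, the mode has j-th component (aⱼ − 1)/(Σaᵢ − K).
Here Σaᵢ = 36 and K = 3, so p_A = (9 − 1)/(36 − 3) = 8/33 ≈ 0.2424.

MAP estimate of p_A = 0.2424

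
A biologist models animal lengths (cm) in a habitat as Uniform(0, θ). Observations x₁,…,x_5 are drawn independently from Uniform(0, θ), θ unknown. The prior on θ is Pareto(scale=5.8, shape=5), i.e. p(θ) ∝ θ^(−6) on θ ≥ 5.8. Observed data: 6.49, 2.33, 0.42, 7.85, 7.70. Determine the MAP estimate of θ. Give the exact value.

The Uniform(0, θ) likelihood is θ^(−n) for θ ≥ max(xᵢ), zero otherwise. Here max(xᵢ) = 7.85.
Posterior ∝ θ^(−6) · θ^(−5) = θ^(−11) on θ ≥ max(5.8, 7.85) = 7.85.
This density is strictly decreasing in θ, so the posterior mode lies at the lower boundary of the support.

θ̂_MAP = 7.85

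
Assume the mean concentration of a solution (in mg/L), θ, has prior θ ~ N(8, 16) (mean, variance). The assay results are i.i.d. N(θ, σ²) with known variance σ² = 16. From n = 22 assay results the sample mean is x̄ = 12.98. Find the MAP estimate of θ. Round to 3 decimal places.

n = 22, x̄ = 12.98.
For a Normal prior and Normal likelihood with known variance, the posterior is Normal; its mode equals its mean, the precision-weighted average.
Prior precision 1/σ₀² = 1/16 = 0.0625; data precision n/σ² = 22/16 = 1.375.
θ̂ = (0.0625·8 + 1.375·12.98) / (0.0625 + 1.375) = 18.3475/1.4375 = 7339/575 ≈ 12.763.

θ̂_MAP = 12.763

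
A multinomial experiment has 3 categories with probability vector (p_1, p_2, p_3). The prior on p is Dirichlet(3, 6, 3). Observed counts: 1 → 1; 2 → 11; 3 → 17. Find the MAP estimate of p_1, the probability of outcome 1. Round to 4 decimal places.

MAP estimate: 0.0789

The posterior is Dirichlet(αᵢ + nᵢ) = Dirichlet(4, 17, 20).
For a Dirichlet(a₁,…,a_K) with all aᵢ > 1, the mode has j-th component (aⱼ − 1)/(Σaᵢ − K).
Here Σaᵢ = 41 and K = 3, so p_1 = (4 − 1)/(41 − 3) = 3/38 ≈ 0.0789.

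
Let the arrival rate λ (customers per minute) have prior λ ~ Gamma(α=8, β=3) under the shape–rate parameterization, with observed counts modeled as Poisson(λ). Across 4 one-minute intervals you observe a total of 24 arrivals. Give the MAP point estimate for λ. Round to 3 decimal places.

Σxᵢ = 24, n = 4.
Posterior ∝ λ^7e^(−3λ) · λ^24e^(−4λ) = λ^31e^(−7λ), i.e. Gamma(shape=32, rate=7).
The mode of a Gamma(a, b) with a ≥ 1 (shape–rate) is (a−1)/b = 31/7 ≈ 4.429.

λ̂_MAP = 4.429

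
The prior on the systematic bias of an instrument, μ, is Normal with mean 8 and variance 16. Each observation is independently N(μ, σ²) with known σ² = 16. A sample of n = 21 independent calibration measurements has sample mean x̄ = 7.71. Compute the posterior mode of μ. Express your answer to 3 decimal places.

n = 21, x̄ = 7.71.
For a Normal prior and Normal likelihood with known variance, the posterior is Normal; its mode equals its mean, the precision-weighted average.
Prior precision 1/σ₀² = 1/16 = 0.0625; data precision n/σ² = 21/16 = 1.3125.
μ̂ = (0.0625·8 + 1.3125·7.71) / (0.0625 + 1.3125) = 10.619375/1.375 = 16991/2200 ≈ 7.723.

μ̂_MAP = 7.723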